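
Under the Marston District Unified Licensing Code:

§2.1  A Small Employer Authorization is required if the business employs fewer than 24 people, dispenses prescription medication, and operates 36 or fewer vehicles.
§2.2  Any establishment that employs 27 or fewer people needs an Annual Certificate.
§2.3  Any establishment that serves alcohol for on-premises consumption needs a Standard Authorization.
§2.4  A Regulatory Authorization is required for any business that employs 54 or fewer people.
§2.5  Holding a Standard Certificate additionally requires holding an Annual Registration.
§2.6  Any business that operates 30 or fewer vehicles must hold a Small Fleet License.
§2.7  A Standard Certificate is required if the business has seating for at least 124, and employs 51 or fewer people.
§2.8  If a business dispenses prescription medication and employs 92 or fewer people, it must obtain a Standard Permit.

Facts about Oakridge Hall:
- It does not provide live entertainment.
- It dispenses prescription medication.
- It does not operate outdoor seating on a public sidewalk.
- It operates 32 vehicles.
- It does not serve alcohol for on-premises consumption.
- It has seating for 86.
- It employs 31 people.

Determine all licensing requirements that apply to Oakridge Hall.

Regulatory Authorization, Standard Permit

§2.1 employees 31 ≥ 24; dispenses prescription medication; vehicles 32 ≤ 36 → Small Employer Authorization not required.
§2.2 employees 31 > 27 → Annual Certificate not required.
§2.3 does not serve alcohol for on-premises consumption → Standard Authorization not required.
§2.4 employees 31 ≤ 54 → Regulatory Authorization required.
§2.5 Standard Certificate is not required → no effect.
§2.6 vehicles 32 > 30 → Small Fleet License not required.
§2.7 seating 86 < 124; employees 31 ≤ 51 → Standard Certificate not required.
§2.8 dispenses prescription medication; employees 31 ≤ 92 → Standard Permit required.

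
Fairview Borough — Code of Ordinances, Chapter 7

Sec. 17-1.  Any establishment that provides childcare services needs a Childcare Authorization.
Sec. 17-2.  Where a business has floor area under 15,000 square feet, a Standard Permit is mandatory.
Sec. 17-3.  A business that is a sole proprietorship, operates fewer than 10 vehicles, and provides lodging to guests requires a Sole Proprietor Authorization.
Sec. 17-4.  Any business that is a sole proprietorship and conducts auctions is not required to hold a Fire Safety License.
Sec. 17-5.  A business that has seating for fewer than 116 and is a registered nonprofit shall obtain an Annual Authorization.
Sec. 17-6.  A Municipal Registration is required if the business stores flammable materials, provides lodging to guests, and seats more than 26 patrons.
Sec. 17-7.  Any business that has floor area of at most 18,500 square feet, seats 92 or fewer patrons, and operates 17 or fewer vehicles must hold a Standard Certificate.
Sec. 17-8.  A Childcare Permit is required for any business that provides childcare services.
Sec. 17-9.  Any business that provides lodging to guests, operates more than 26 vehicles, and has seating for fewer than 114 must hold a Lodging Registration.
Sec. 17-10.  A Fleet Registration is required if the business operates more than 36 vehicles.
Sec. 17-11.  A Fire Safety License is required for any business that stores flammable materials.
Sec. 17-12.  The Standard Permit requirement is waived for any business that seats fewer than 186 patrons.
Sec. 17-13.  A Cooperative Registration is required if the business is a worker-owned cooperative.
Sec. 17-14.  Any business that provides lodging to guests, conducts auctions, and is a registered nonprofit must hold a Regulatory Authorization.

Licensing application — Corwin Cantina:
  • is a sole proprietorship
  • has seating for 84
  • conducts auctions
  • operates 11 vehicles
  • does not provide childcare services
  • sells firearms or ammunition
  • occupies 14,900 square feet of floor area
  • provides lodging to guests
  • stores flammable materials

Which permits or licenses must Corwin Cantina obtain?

Sec. 17-1. does not provide childcare services → Childcare Authorization not required.
Sec. 17-2. floor area 14,900 square feet < 15,000 square feet → Standard Permit required.
Sec. 17-3. is a sole proprietorship; vehicles 11 ≥ 10; provides lodging to guests → Sole Proprietor Authorization not required.
Sec. 17-4. is a sole proprietorship; conducts auctions → exempt from Fire Safety License.
Sec. 17-5. seating 84 < 116; is a sole proprietorship (not: is a registered nonprofit) → Annual Authorization not required.
Sec. 17-6. stores flammable materials; provides lodging to guests; seating 84 > 26 → Municipal Registration required.
Sec. 17-7. floor area 14,900 square feet ≤ 18,500 square feet; seating 84 ≤ 92; vehicles 11 ≤ 17 → Standard Certificate required.
Sec. 17-8. does not provide childcare services → Childcare Permit not required.
Sec. 17-9. provides lodging to guests; vehicles 11 ≤ 26; seating 84 < 114 → Lodging Registration not required.
Sec. 17-10. vehicles 11 ≤ 36 → Fleet Registration not required.
Sec. 17-11. stores flammable materials → Fire Safety License required.
Sec. 17-12. seating 84 < 186 → exempt from Standard Permit.
Sec. 17-13. is a sole proprietorship (not: is a worker-owned cooperative) → Cooperative Registration not required.
Sec. 17-14. provides lodging to guests; conducts auctions; is a sole proprietorship (not: is a registered nonprofit) → Regulatory Authorization not required.

Municipal Registration, Standard Certificate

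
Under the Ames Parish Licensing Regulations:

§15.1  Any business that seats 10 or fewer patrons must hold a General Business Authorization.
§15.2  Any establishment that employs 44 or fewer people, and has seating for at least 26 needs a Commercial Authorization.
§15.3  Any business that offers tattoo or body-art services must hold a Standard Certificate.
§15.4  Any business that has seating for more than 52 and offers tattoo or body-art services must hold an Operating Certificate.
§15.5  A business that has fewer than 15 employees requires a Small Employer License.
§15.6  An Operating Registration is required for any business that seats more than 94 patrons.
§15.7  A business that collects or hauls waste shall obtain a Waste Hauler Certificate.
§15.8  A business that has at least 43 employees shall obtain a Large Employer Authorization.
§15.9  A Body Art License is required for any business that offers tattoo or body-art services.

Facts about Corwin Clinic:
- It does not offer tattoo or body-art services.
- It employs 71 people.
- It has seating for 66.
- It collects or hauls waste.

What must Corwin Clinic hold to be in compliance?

§15.1 seating 66 > 10 → General Business Authorization not required.
§15.2 employees 71 > 44; seating 66 ≥ 26 → Commercial Authorization not required.
§15.3 does not offer tattoo or body-art services → Standard Certificate not required.
§15.4 seating 66 > 52; does not offer tattoo or body-art services → Operating Certificate not required.
§15.5 employees 71 ≥ 15 → Small Employer License not required.
§15.6 seating 66 ≤ 94 → Operating Registration not required.
§15.7 collects or hauls waste → Waste Hauler Certificate required.
§15.8 employees 71 ≥ 43 → Large Employer Authorization required.
§15.9 does not offer tattoo or body-art services → Body Art License not required.

Large Employer Authorization, Waste Hauler Certificate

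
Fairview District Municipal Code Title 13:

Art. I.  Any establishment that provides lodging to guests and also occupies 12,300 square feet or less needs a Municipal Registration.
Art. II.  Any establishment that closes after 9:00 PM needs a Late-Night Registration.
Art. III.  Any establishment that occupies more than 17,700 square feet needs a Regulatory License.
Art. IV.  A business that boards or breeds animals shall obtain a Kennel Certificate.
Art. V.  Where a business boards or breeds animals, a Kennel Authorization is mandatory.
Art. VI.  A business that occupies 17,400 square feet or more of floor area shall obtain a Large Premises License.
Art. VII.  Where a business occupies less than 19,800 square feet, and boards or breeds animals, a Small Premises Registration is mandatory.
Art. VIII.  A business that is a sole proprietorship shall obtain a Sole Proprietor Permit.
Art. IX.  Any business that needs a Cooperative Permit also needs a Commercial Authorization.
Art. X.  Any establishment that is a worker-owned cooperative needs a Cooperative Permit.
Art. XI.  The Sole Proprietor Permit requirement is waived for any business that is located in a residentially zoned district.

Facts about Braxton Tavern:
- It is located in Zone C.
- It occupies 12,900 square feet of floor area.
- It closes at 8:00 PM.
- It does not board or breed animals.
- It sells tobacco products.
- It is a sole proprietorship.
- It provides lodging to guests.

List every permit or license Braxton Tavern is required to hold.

Art. I. provides lodging to guests; floor area 12,900 square feet > 12,300 square feet → Municipal Registration not required.
Art. II. closes 8:00 PM, at/before 9:00 PM → Late-Night Registration not required.
Art. III. floor area 12,900 square feet ≤ 17,700 square feet → Regulatory License not required.
Art. IV. does not board or breed animals → Kennel Certificate not required.
Art. V. does not board or breed animals → Kennel Authorization not required.
Art. VI. floor area 12,900 square feet < 17,400 square feet → Large Premises License not required.
Art. VII. floor area 12,900 square feet < 19,800 square feet; does not board or breed animals → Small Premises Registration not required.
Art. VIII. is a sole proprietorship → Sole Proprietor Permit required.
Art. IX. Cooperative Permit is not required → no effect.
Art. X. is a sole proprietorship (not: is a worker-owned cooperative) → Cooperative Permit not required.
Art. XI. is located in Zone C (not: is located in a residentially zoned district) → Sole Proprietor Permit exemption does not apply.

Sole Proprietor Permit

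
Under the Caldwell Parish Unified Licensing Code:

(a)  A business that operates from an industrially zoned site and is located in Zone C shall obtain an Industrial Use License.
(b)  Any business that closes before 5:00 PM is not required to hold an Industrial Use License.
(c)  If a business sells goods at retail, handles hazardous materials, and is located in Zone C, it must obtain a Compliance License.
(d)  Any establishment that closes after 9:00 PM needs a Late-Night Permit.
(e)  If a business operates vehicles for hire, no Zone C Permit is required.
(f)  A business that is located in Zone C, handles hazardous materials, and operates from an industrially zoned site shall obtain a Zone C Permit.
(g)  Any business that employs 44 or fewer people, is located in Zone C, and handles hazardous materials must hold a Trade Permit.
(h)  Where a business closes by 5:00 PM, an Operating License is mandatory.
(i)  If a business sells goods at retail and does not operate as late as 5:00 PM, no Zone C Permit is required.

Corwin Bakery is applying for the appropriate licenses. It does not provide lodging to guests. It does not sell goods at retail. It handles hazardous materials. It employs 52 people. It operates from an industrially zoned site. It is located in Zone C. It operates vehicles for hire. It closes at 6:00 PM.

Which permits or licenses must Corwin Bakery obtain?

Industrial Use License

(a) operates from an industrially zoned site; is located in Zone C → Industrial Use License required.
(b) closes 6:00 PM, after 5:00 PM → Industrial Use License exemption does not apply.
(c) does not sell goods at retail; handles hazardous materials; is located in Zone C → Compliance License not required.
(d) closes 6:00 PM, at/before 9:00 PM → Late-Night Permit not required.
(e) operates vehicles for hire → exempt from Zone C Permit.
(f) is located in Zone C; handles hazardous materials; operates from an industrially zoned site → Zone C Permit required.
(g) employees 52 > 44; is located in Zone C; handles hazardous materials → Trade Permit not required.
(h) closes 6:00 PM, after 5:00 PM → Operating License not required.
(i) does not sell goods at retail; closes 6:00 PM, after 5:00 PM → Zone C Permit exemption does not apply.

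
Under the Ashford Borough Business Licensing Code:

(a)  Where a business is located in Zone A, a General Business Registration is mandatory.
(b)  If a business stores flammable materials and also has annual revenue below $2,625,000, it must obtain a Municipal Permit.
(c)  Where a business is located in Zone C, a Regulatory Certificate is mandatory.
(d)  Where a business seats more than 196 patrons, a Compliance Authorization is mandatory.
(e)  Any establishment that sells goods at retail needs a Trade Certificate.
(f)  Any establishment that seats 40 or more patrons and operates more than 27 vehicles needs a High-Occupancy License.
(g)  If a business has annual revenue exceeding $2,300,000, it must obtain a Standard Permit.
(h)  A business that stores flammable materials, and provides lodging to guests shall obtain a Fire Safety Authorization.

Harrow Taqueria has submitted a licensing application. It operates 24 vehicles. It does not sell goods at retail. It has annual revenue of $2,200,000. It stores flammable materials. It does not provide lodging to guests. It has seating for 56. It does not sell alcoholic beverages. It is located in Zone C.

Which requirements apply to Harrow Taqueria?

Municipal Permit, Regulatory Certificate

(a) is located in Zone C (not: is located in Zone A) → General Business Registration not required.
(b) stores flammable materials; revenue $2,200,000 < $2,625,000 → Municipal Permit required.
(c) is located in Zone C → Regulatory Certificate required.
(d) seating 56 ≤ 196 → Compliance Authorization not required.
(e) does not sell goods at retail → Trade Certificate not required.
(f) seating 56 ≥ 40; vehicles 24 ≤ 27 → High-Occupancy License not required.
(g) revenue $2,200,000 ≤ $2,300,000 → Standard Permit not required.
(h) stores flammable materials; does not provide lodging to guests → Fire Safety Authorization not required.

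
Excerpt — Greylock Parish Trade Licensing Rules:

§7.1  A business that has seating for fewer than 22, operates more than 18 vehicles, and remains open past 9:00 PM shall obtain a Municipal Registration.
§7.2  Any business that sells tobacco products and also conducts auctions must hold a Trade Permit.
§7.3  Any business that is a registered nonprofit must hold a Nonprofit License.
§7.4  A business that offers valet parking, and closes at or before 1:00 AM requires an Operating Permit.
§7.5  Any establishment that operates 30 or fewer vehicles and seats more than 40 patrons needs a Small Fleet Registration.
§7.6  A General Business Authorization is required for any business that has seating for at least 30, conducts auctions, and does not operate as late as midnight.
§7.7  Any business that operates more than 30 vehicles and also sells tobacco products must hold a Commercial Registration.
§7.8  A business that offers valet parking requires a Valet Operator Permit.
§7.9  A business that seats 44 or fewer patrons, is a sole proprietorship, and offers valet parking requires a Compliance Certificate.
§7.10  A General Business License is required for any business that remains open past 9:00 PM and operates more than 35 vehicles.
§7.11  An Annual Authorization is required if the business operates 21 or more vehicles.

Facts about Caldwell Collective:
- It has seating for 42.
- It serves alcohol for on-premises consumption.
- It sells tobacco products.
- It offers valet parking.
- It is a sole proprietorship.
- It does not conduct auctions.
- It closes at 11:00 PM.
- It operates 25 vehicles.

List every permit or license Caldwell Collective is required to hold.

Annual Authorization, Compliance Certificate, Operating Permit, Small Fleet Registration, Valet Operator Permit

§7.1 seating 42 ≥ 22; vehicles 25 > 18; closes 11:00 PM, after 9:00 PM → Municipal Registration not required.
§7.2 sells tobacco products; does not conduct auctions → Trade Permit not required.
§7.3 is a sole proprietorship (not: is a registered nonprofit) → Nonprofit License not required.
§7.4 offers valet parking; closes 11:00 PM, at/before 1:00 AM → Operating Permit required.
§7.5 vehicles 25 ≤ 30; seating 42 > 40 → Small Fleet Registration required.
§7.6 seating 42 ≥ 30; does not conduct auctions; closes 11:00 PM, at/before midnight → General Business Authorization not required.
§7.7 vehicles 25 ≤ 30; sells tobacco products → Commercial Registration not required.
§7.8 offers valet parking → Valet Operator Permit required.
§7.9 seating 42 ≤ 44; is a sole proprietorship; offers valet parking → Compliance Certificate required.
§7.10 closes 11:00 PM, after 9:00 PM; vehicles 25 ≤ 35 → General Business License not required.
§7.11 vehicles 25 ≥ 21 → Annual Authorization required.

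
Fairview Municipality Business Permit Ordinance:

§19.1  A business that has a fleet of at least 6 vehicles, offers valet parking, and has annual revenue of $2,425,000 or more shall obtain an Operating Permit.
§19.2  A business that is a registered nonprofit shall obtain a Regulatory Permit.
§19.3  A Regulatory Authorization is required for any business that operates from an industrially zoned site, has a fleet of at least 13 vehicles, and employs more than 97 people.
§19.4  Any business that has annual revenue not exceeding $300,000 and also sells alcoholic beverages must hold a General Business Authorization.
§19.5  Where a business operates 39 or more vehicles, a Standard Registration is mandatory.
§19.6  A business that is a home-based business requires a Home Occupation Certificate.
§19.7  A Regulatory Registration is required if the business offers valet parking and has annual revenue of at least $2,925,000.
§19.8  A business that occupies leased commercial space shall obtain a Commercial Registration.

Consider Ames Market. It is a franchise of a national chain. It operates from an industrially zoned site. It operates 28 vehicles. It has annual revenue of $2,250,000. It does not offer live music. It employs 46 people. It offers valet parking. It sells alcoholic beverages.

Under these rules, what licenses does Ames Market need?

None

§19.1 vehicles 28 ≥ 6; offers valet parking; revenue $2,250,000 < $2,425,000 → Operating Permit not required.
§19.2 is a franchise of a national chain (not: is a registered nonprofit) → Regulatory Permit not required.
§19.3 operates from an industrially zoned site; vehicles 28 ≥ 13; employees 46 ≤ 97 → Regulatory Authorization not required.
§19.4 revenue $2,250,000 > $300,000; sells alcoholic beverages → General Business Authorization not required.
§19.5 vehicles 28 < 39 → Standard Registration not required.
§19.6 operates from an industrially zoned site (not: is a home-based business) → Home Occupation Certificate not required.
§19.7 offers valet parking; revenue $2,250,000 < $2,925,000 → Regulatory Registration not required.
§19.8 operates from an industrially zoned site (not: occupies leased commercial space) → Commercial Registration not required.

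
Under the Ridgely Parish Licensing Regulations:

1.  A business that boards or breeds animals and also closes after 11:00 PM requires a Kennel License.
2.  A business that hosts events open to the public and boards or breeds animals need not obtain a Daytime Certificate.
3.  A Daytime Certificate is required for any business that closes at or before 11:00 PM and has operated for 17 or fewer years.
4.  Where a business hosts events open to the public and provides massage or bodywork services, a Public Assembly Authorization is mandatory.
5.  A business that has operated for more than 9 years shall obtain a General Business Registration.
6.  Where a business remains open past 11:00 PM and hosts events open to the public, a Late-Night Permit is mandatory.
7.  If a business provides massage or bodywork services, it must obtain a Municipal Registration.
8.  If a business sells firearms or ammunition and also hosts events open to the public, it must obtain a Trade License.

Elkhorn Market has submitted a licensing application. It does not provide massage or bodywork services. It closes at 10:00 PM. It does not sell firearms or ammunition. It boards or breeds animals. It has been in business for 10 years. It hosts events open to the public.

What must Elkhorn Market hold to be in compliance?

1. boards or breeds animals; closes 10:00 PM, at/before 11:00 PM → Kennel License not required.
2. hosts events open to the public; boards or breeds animals → exempt from Daytime Certificate.
3. closes 10:00 PM, at/before 11:00 PM; years in business 10 ≤ 17 → Daytime Certificate required.
4. hosts events open to the public; does not provide massage or bodywork services → Public Assembly Authorization not required.
5. years in business 10 > 9 → General Business Registration required.
6. closes 10:00 PM, at/before 11:00 PM; hosts events open to the public → Late-Night Permit not required.
7. does not provide massage or bodywork services → Municipal Registration not required.
8. does not sell firearms or ammunition; hosts events open to the public → Trade License not required.

General Business Registration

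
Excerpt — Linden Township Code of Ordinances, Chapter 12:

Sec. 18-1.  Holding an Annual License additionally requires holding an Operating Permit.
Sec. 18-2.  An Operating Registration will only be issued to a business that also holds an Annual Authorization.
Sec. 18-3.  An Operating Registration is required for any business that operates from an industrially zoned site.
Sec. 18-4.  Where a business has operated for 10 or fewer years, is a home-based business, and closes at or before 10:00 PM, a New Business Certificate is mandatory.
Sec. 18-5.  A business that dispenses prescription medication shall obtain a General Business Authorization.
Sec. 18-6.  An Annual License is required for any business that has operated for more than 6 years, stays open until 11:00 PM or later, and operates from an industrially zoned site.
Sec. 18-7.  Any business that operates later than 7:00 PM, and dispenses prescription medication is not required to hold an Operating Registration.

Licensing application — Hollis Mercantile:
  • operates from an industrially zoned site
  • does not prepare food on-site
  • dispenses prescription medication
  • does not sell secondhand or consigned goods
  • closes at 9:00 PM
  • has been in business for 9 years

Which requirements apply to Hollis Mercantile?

General Business Authorization

Sec. 18-1. Annual License is not required → no effect.
Sec. 18-2. Operating Registration is not required → no effect.
Sec. 18-3. operates from an industrially zoned site → Operating Registration required.
Sec. 18-4. years in business 9 ≤ 10; operates from an industrially zoned site (not: is a home-based business); closes 9:00 PM, at/before 10:00 PM → New Business Certificate not required.
Sec. 18-5. dispenses prescription medication → General Business Authorization required.
Sec. 18-6. years in business 9 > 6; closes 9:00 PM, at/before 11:00 PM; operates from an industrially zoned site → Annual License not required.
Sec. 18-7. closes 9:00 PM, after 7:00 PM; dispenses prescription medication → exempt from Operating Registration.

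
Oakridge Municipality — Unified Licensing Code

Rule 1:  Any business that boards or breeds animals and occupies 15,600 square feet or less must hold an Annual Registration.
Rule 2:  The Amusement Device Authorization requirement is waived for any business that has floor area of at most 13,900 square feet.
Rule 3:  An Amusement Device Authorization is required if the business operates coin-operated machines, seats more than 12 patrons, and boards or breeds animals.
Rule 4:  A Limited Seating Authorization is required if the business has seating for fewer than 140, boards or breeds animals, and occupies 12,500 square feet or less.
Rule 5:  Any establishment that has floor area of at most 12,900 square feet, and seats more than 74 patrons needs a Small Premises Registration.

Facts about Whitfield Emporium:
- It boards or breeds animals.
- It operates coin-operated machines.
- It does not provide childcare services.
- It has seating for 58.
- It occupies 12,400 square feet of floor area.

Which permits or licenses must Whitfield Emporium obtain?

Rule 1: boards or breeds animals; floor area 12,400 square feet ≤ 15,600 square feet → Annual Registration required.
Rule 2: floor area 12,400 square feet ≤ 13,900 square feet → exempt from Amusement Device Authorization.
Rule 3: operates coin-operated machines; seating 58 > 12; boards or breeds animals → Amusement Device Authorization required.
Rule 4: seating 58 < 140; boards or breeds animals; floor area 12,400 square feet ≤ 12,500 square feet → Limited Seating Authorization required.
Rule 5: floor area 12,400 square feet ≤ 12,900 square feet; seating 58 ≤ 74 → Small Premises Registration not required.

Annual Registration, Limited Seating Authorization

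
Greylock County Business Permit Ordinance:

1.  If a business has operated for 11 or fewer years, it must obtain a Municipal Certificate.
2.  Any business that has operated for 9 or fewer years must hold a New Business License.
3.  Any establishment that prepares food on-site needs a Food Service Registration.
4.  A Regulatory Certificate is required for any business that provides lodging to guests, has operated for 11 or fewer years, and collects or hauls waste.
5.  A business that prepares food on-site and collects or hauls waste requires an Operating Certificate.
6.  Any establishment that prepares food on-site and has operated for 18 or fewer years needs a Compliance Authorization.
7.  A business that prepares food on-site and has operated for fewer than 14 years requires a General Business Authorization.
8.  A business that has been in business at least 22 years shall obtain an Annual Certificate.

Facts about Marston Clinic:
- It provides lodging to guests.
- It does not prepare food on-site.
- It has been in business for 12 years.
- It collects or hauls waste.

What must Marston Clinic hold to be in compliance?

1. years in business 12 > 11 → Municipal Certificate not required.
2. years in business 12 > 9 → New Business License not required.
3. does not prepare food on-site → Food Service Registration not required.
4. provides lodging to guests; years in business 12 > 11; collects or hauls waste → Regulatory Certificate not required.
5. does not prepare food on-site; collects or hauls waste → Operating Certificate not required.
6. does not prepare food on-site; years in business 12 ≤ 18 → Compliance Authorization not required.
7. does not prepare food on-site; years in business 12 < 14 → General Business Authorization not required.
8. years in business 12 < 22 → Annual Certificate not required.

None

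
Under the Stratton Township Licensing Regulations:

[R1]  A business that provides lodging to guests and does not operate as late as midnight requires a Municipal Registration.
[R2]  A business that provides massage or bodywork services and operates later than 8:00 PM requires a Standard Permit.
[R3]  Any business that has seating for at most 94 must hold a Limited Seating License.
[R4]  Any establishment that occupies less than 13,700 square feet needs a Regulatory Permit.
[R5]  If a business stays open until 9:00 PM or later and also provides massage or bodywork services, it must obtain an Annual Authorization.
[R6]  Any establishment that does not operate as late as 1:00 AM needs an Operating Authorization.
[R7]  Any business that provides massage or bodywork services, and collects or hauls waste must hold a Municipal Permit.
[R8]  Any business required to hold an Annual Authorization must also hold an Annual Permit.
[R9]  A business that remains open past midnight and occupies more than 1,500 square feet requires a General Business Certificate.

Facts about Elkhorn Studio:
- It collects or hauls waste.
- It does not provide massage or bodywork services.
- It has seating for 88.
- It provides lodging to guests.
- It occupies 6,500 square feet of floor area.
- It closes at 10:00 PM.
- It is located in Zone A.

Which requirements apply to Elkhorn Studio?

[R1] provides lodging to guests; closes 10:00 PM, at/before midnight → Municipal Registration required.
[R2] does not provide massage or bodywork services; closes 10:00 PM, after 8:00 PM → Standard Permit not required.
[R3] seating 88 ≤ 94 → Limited Seating License required.
[R4] floor area 6,500 square feet < 13,700 square feet → Regulatory Permit required.
[R5] closes 10:00 PM, after 9:00 PM; does not provide massage or bodywork services → Annual Authorization not required.
[R6] closes 10:00 PM, at/before 1:00 AM → Operating Authorization required.
[R7] does not provide massage or bodywork services; collects or hauls waste → Municipal Permit not required.
[R8] Annual Authorization is not required → no effect.
[R9] closes 10:00 PM, at/before midnight; floor area 6,500 square feet > 1,500 square feet → General Business Certificate not required.

Limited Seating License, Municipal Registration, Operating Authorization, Regulatory Permit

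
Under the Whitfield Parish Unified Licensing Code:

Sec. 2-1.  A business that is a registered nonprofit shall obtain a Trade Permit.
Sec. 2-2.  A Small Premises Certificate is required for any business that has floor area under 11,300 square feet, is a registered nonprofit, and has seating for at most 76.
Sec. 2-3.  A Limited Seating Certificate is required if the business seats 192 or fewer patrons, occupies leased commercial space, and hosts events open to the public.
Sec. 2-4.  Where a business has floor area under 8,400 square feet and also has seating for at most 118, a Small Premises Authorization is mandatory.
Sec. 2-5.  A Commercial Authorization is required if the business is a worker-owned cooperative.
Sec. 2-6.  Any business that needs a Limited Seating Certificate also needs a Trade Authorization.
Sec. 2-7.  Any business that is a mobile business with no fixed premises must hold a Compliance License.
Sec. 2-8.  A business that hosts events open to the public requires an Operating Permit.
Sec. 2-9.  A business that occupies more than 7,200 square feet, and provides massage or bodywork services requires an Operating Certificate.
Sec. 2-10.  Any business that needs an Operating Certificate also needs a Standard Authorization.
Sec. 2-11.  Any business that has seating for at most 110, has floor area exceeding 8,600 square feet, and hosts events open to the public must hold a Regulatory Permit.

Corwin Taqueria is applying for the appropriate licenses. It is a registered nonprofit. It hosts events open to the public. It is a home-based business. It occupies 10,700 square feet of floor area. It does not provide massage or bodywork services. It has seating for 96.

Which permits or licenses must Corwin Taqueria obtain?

Sec. 2-1. is a registered nonprofit → Trade Permit required.
Sec. 2-2. floor area 10,700 square feet < 11,300 square feet; is a registered nonprofit; seating 96 > 76 → Small Premises Certificate not required.
Sec. 2-3. seating 96 ≤ 192; is a home-based business (not: occupies leased commercial space); hosts events open to the public → Limited Seating Certificate not required.
Sec. 2-4. floor area 10,700 square feet ≥ 8,400 square feet; seating 96 ≤ 118 → Small Premises Authorization not required.
Sec. 2-5. is a registered nonprofit (not: is a worker-owned cooperative) → Commercial Authorization not required.
Sec. 2-6. Limited Seating Certificate is not required → no effect.
Sec. 2-7. is a home-based business (not: is a mobile business with no fixed premises) → Compliance License not required.
Sec. 2-8. hosts events open to the public → Operating Permit required.
Sec. 2-9. floor area 10,700 square feet > 7,200 square feet; does not provide massage or bodywork services → Operating Certificate not required.
Sec. 2-10. Operating Certificate is not required → no effect.
Sec. 2-11. seating 96 ≤ 110; floor area 10,700 square feet > 8,600 square feet; hosts events open to the public → Regulatory Permit required.

Operating Permit, Regulatory Permit, Trade Permit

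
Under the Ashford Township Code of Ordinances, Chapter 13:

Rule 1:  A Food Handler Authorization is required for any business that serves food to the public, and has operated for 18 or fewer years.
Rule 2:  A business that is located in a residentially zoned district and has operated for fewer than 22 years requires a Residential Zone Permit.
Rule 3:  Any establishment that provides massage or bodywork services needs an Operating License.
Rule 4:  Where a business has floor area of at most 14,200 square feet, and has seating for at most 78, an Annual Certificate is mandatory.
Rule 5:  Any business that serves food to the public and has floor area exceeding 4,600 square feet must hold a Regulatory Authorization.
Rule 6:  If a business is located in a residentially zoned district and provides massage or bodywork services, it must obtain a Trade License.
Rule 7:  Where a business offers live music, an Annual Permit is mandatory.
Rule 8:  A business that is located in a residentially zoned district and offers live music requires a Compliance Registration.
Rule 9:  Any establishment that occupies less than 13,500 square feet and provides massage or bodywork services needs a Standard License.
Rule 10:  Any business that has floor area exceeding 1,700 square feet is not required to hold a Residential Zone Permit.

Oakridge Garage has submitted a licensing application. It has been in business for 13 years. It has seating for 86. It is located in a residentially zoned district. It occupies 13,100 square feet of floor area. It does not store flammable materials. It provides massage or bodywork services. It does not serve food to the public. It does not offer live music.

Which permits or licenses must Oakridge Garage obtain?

Operating License, Standard License, Trade License

Rule 1: does not serve food to the public; years in business 13 ≤ 18 → Food Handler Authorization not required.
Rule 2: is located in a residentially zoned district; years in business 13 < 22 → Residential Zone Permit required.
Rule 3: provides massage or bodywork services → Operating License required.
Rule 4: floor area 13,100 square feet ≤ 14,200 square feet; seating 86 > 78 → Annual Certificate not required.
Rule 5: does not serve food to the public; floor area 13,100 square feet > 4,600 square feet → Regulatory Authorization not required.
Rule 6: is located in a residentially zoned district; provides massage or bodywork services → Trade License required.
Rule 7: does not offer live music → Annual Permit not required.
Rule 8: is located in a residentially zoned district; does not offer live music → Compliance Registration not required.
Rule 9: floor area 13,100 square feet < 13,500 square feet; provides massage or bodywork services → Standard License required.
Rule 10: floor area 13,100 square feet > 1,700 square feet → exempt from Residential Zone Permit.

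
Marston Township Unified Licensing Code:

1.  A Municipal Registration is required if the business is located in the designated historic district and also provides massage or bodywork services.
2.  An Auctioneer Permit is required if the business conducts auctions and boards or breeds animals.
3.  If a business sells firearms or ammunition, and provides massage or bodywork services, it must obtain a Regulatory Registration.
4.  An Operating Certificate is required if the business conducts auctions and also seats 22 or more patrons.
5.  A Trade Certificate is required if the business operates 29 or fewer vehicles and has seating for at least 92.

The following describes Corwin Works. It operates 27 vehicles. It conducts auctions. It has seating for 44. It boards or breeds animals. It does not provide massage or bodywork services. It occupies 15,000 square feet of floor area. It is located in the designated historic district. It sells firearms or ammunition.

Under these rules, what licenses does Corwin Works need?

1. is located in the designated historic district; does not provide massage or bodywork services → Municipal Registration not required.
2. conducts auctions; boards or breeds animals → Auctioneer Permit required.
3. sells firearms or ammunition; does not provide massage or bodywork services → Regulatory Registration not required.
4. conducts auctions; seating 44 ≥ 22 → Operating Certificate required.
5. vehicles 27 ≤ 29; seating 44 < 92 → Trade Certificate not required.

Auctioneer Permit, Operating Certificate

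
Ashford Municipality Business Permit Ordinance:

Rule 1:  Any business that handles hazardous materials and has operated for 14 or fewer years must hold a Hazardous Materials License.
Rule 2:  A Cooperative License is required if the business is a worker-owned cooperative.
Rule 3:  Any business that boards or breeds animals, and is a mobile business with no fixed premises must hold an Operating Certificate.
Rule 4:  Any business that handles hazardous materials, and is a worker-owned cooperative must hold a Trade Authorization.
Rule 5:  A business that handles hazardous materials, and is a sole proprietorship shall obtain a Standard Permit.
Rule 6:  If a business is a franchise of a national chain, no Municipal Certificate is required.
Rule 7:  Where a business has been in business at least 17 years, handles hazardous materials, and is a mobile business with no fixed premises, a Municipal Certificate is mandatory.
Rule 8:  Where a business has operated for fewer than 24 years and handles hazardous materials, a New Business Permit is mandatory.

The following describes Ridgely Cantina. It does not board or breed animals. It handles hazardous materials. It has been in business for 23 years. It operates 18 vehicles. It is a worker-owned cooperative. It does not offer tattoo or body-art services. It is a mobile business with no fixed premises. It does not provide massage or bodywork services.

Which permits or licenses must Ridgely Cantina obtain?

Cooperative License, Municipal Certificate, New Business Permit, Trade Authorization

Rule 1: handles hazardous materials; years in business 23 > 14 → Hazardous Materials License not required.
Rule 2: is a worker-owned cooperative → Cooperative License required.
Rule 3: does not board or breed animals; is a mobile business with no fixed premises → Operating Certificate not required.
Rule 4: handles hazardous materials; is a worker-owned cooperative → Trade Authorization required.
Rule 5: handles hazardous materials; is a worker-owned cooperative (not: is a sole proprietorship) → Standard Permit not required.
Rule 6: is a worker-owned cooperative (not: is a franchise of a national chain) → Municipal Certificate exemption does not apply.
Rule 7: years in business 23 ≥ 17; handles hazardous materials; is a mobile business with no fixed premises → Municipal Certificate required.
Rule 8: years in business 23 < 24; handles hazardous materials → New Business Permit required.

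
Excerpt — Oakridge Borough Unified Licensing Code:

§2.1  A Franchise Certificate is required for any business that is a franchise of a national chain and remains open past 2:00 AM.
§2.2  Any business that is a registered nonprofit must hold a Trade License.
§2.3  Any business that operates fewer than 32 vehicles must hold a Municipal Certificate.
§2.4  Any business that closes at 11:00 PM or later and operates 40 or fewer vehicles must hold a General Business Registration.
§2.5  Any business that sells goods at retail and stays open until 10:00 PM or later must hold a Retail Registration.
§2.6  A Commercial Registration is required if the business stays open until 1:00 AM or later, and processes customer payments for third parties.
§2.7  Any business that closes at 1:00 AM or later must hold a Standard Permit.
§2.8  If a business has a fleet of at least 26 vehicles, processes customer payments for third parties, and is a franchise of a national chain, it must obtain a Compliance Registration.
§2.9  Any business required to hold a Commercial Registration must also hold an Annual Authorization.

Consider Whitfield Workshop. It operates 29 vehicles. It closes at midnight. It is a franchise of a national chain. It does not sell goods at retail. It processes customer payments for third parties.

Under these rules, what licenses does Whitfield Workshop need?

Compliance Registration, General Business Registration, Municipal Certificate

§2.1 is a franchise of a national chain; closes midnight, at/before 2:00 AM → Franchise Certificate not required.
§2.2 is a franchise of a national chain (not: is a registered nonprofit) → Trade License not required.
§2.3 vehicles 29 < 32 → Municipal Certificate required.
§2.4 closes midnight, after 11:00 PM; vehicles 29 ≤ 40 → General Business Registration required.
§2.5 does not sell goods at retail; closes midnight, after 10:00 PM → Retail Registration not required.
§2.6 closes midnight, at/before 1:00 AM; processes customer payments for third parties → Commercial Registration not required.
§2.7 closes midnight, at/before 1:00 AM → Standard Permit not required.
§2.8 vehicles 29 ≥ 26; processes customer payments for third parties; is a franchise of a national chain → Compliance Registration required.
§2.9 Commercial Registration is not required → no effect.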